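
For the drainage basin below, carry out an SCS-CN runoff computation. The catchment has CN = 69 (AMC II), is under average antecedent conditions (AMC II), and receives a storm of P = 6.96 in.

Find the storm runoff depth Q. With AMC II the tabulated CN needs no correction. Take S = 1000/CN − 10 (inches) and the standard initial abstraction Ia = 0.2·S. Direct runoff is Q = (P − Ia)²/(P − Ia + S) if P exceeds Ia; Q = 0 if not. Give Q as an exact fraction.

Q = 54663968/15702675 in ≈ 3.481 in

Average conditions: CN = 69 (no AMC adjustment).
Retention S: 1000/CN − 10 with CN=69.000 → S = 310/69 ≈ 4.493 in
Ia = 0.2S: 0.2·4.493 = 0.899 in (exactly 62/69)
Excess rainfall: 6.960 − 0.899 = 6.061 in; P > Ia so Q > 0
Q = (10456/1725)²/((10456/1725) + 310/69) = (109327936/2975625)/(18206/1725) = 54663968/15702675 in ≈ 3.481 in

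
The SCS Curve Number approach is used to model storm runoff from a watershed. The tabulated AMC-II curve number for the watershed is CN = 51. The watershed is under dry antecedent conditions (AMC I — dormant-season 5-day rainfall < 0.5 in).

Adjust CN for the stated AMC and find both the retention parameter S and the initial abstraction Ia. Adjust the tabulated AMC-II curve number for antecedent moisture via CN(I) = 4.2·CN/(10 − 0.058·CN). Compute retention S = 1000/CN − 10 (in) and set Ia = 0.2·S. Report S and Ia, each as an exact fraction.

Adjust CN=51 to AMC I: 4.2·51/(10 − 0.058·51) → (1071/5) ÷ (3521/500) = 15300/503 ≈ 30.417
S = 1000/(15300/503) − 10 = 3500/153 in ≈ 22.876 in
Ia = 0.2S: 0.2·22.876 = 4.575 in (exactly 700/153)

S = 3500/153 in ≈ 22.876 in; Ia = 700/153 in ≈ 4.575 in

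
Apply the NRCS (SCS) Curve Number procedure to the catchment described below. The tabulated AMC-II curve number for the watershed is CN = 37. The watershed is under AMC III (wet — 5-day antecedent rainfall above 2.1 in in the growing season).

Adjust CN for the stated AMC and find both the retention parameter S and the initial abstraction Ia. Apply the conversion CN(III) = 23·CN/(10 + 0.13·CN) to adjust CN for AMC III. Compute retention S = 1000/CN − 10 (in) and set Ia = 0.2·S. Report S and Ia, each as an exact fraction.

Wet (AMC III): CN(III) = 23·37/(10 + 0.13·37) = 851/(1481/100) = 85100/1481 ≈ 57.461
S = 1000/(85100/1481) − 10 = 6300/851 in ≈ 7.403 in
Ia = 0.2S: 0.2·7.403 = 1.481 in (exactly 1260/851)

S = 6300/851 in ≈ 7.403 in; Ia = 1260/851 in ≈ 1.481 in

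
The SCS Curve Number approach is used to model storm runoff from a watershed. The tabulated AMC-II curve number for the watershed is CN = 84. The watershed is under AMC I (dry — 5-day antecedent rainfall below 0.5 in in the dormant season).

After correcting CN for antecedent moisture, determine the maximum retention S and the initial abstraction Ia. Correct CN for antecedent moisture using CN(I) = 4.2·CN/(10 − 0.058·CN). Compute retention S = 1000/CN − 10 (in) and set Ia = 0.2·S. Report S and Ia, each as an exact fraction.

S = 2000/441 in ≈ 4.535 in; Ia = 400/441 in ≈ 0.907 in

Dry (AMC I): CN(I) = 4.2·84/(10 − 0.058·84) = (1764/5)/(641/125) = 44100/641 ≈ 68.799
Retention S: 1000/CN − 10 with CN=68.799 → S = 2000/441 ≈ 4.535 in
Ia = 0.2·(2000/441) = 400/441 in ≈ 0.907 in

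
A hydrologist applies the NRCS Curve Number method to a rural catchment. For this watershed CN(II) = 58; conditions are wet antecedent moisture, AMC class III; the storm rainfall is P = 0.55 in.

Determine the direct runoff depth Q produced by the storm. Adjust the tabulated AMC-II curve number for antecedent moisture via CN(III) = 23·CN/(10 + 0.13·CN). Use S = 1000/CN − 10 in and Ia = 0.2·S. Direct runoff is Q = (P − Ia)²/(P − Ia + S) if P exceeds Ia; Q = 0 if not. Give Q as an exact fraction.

Q = 0 in ≈ 0.000 in

CN(III) from CN(II)=58: (23·58)/(10 + 0.13·58) = 66700/877 ≈ 76.055
Max retention: S = 1000/(66700/877) − 10 = 2100/667 in (≈ 3.148 in)
Ia = 0.2S: 0.2·3.148 = 0.630 in (exactly 420/667)
P = 0.550 ≤ Ia = 0.630 in: entire storm abstracted, Q = 0.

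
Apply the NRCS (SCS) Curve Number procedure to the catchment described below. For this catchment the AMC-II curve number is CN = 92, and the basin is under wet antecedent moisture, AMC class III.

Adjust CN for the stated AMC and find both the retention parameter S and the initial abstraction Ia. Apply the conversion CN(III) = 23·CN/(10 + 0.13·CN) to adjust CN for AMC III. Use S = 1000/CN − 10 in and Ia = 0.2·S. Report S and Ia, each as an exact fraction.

Adjust CN=92 to AMC III: 23·92/(10 + 0.13·92) → 2116 ÷ (549/25) = 52900/549 ≈ 96.357
Retention S: 1000/CN − 10 with CN=96.357 → S = 200/529 ≈ 0.378 in
Initial abstraction Ia = S/5 = (200/529)/5 = 40/529 ≈ 0.076 in

S = 200/529 in ≈ 0.378 in; Ia = 40/529 in ≈ 0.076 in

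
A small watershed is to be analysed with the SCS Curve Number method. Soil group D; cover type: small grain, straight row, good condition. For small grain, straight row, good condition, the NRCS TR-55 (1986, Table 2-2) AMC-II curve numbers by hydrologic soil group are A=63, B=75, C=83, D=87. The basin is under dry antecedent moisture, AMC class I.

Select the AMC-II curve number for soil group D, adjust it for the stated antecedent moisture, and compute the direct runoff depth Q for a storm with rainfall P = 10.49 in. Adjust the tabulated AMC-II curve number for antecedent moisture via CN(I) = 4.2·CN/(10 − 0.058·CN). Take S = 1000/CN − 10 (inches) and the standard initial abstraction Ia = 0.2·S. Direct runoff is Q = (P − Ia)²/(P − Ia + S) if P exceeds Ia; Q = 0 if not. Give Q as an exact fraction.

Q = 3191664429529/445152752100 in ≈ 7.170 in

NRCS table: small grain, straight row, good condition, soil group D → CN(II) = 87
CN(I) from CN(II)=87: (4.2·87)/(10 − 0.058·87) = 182700/2477 ≈ 73.759
Retention S: 1000/CN − 10 with CN=73.759 → S = 6500/1827 ≈ 3.558 in
Initial abstraction Ia = S/5 = (6500/1827)/5 = 1300/1827 ≈ 0.712 in
P − Ia = 10.490 − 0.712 = 1786523/182700 ≈ 9.778 in (> 0, runoff occurs)
Runoff Q = (P−Ia)²/(P−Ia+S) = (9.778)²/(9.778+3.558) = 3191664429529/445152752100 ≈ 7.170 in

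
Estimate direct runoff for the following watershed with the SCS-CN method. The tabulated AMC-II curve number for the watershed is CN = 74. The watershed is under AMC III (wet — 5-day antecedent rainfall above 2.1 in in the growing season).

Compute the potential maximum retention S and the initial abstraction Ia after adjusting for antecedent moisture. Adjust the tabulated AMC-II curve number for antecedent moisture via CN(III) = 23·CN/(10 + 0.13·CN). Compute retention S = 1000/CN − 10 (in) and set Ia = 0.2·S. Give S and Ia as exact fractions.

Wet (AMC III): CN(III) = 23·74/(10 + 0.13·74) = 1702/(981/50) = 85100/981 ≈ 86.748
Max retention: S = 1000/(85100/981) − 10 = 1300/851 in (≈ 1.528 in)
Ia = 0.2S: 0.2·1.528 = 0.306 in (exactly 260/851)

S = 1300/851 in ≈ 1.528 in; Ia = 260/851 in ≈ 0.306 in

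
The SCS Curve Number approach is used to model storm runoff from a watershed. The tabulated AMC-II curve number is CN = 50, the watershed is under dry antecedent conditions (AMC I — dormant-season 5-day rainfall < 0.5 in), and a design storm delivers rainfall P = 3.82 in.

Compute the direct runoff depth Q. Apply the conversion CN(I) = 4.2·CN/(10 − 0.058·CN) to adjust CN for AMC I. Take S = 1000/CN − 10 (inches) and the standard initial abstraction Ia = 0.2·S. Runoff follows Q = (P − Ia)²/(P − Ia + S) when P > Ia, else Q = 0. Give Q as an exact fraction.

Q = 0 in ≈ 0.000 in

Adjust CN=50 to AMC I: 4.2·50/(10 − 0.058·50) → 210 ÷ (71/10) = 2100/71 ≈ 29.577
Max retention: S = 1000/(2100/71) − 10 = 500/21 in (≈ 23.810 in)
Ia = 0.2S: 0.2·23.810 = 4.762 in (exactly 100/21)
P = 3.820 ≤ Ia = 4.762 in: entire storm abstracted, Q = 0.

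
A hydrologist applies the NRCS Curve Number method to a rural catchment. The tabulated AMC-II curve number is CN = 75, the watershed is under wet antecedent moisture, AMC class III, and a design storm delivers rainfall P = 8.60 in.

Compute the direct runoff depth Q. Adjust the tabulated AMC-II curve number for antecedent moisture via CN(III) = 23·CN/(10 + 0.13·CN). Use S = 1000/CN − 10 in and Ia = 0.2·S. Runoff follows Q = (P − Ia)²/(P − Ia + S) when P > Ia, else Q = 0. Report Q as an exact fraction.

Q = 8219689/1161615 in ≈ 7.076 in

Wet (AMC III): CN(III) = 23·75/(10 + 0.13·75) = 1725/(79/4) = 6900/79 ≈ 87.342
Retention S: 1000/CN − 10 with CN=87.342 → S = 100/69 ≈ 1.449 in
Initial abstraction Ia = S/5 = (100/69)/5 = 20/69 ≈ 0.290 in
Excess rainfall: 8.600 − 0.290 = 8.310 in; P > Ia so Q > 0
Q = (2867/345)²/((2867/345) + 100/69) = (8219689/119025)/(3367/345) = 8219689/1161615 in ≈ 7.076 in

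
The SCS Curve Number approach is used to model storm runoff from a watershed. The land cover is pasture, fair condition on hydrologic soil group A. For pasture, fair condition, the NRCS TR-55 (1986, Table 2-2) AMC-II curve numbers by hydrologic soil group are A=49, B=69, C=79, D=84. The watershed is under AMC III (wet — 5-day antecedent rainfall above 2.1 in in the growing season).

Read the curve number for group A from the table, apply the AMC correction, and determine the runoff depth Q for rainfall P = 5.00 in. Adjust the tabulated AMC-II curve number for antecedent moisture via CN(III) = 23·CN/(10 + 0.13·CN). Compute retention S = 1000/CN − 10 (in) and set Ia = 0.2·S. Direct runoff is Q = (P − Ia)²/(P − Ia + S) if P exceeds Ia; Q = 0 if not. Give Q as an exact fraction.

NRCS table: pasture, fair condition, soil group A → CN(II) = 49
Wet (AMC III): CN(III) = 23·49/(10 + 0.13·49) = 1127/(1637/100) = 112700/1637 ≈ 68.845
S = 1000/(112700/1637) − 10 = 5100/1127 in ≈ 4.525 in
Ia = 0.2·(5100/1127) = 1020/1127 in ≈ 0.905 in
Excess rainfall: 5.000 − 0.905 = 4.095 in; P > Ia so Q > 0
Q = (4615/1127)²/((4615/1127) + 5100/1127) = (21298225/1270129)/(9715/1127) = 4259645/2189761 in ≈ 1.945 in

Q = 4259645/2189761 in ≈ 1.945 in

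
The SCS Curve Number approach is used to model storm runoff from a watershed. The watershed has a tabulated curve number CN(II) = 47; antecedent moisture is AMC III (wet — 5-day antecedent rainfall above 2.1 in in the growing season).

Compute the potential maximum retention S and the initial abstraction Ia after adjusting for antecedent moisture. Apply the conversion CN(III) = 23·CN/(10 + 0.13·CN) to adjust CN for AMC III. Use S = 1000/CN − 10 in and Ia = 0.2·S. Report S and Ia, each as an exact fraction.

Wet (AMC III): CN(III) = 23·47/(10 + 0.13·47) = 1081/(1611/100) = 108100/1611 ≈ 67.101
Max retention: S = 1000/(108100/1611) − 10 = 5300/1081 in (≈ 4.903 in)
Ia = 0.2S: 0.2·4.903 = 0.981 in (exactly 1060/1081)

S = 5300/1081 in ≈ 4.903 in; Ia = 1060/1081 in ≈ 0.981 in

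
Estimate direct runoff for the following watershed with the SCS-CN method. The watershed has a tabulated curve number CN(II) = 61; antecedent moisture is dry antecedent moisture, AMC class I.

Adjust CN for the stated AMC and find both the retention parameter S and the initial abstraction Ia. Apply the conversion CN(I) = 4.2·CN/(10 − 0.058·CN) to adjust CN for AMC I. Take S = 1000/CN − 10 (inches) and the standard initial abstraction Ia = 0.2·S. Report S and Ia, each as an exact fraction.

S = 6500/427 in ≈ 15.222 in; Ia = 1300/427 in ≈ 3.044 in

Adjust CN=61 to AMC I: 4.2·61/(10 − 0.058·61) → (1281/5) ÷ (3231/500) = 42700/1077 ≈ 39.647
S = 1000/(42700/1077) − 10 = 6500/427 in ≈ 15.222 in
Ia = 0.2·(6500/427) = 1300/427 in ≈ 3.044 in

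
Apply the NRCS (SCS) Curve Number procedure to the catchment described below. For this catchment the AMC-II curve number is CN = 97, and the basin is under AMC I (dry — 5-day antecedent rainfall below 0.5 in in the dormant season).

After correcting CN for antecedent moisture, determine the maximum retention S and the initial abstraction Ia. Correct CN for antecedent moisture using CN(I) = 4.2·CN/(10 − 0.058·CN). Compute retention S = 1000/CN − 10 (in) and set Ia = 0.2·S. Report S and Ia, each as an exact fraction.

Adjust CN=97 to AMC I: 4.2·97/(10 − 0.058·97) → (2037/5) ÷ (2187/500) = 67900/729 ≈ 93.141
S = 1000/(67900/729) − 10 = 500/679 in ≈ 0.736 in
Ia = 0.2·(500/679) = 100/679 in ≈ 0.147 in

S = 500/679 in ≈ 0.736 in; Ia = 100/679 in ≈ 0.147 in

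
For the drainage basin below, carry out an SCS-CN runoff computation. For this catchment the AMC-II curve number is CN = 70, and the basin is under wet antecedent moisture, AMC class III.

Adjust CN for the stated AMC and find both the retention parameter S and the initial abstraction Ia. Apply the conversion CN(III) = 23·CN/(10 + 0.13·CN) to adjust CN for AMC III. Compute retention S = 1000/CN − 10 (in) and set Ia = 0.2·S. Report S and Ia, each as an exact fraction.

CN(III) from CN(II)=70: (23·70)/(10 + 0.13·70) = 16100/191 ≈ 84.293
S = 1000/(16100/191) − 10 = 300/161 in ≈ 1.863 in
Ia = 0.2S: 0.2·1.863 = 0.373 in (exactly 60/161)

S = 300/161 in ≈ 1.863 in; Ia = 60/161 in ≈ 0.373 in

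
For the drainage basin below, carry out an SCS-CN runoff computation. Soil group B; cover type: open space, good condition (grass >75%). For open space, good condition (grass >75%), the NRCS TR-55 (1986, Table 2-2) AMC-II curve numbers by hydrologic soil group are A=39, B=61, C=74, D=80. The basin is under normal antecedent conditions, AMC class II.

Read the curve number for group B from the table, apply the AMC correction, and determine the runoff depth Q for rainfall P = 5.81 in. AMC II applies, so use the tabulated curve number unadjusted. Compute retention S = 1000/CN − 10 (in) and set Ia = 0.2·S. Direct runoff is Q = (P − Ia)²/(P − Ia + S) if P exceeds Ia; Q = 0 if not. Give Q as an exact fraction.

Q = 764024881/406510100 in ≈ 1.879 in

NRCS table: open space, good condition (grass >75%), soil group B → CN(II) = 61
AMC II — tabulated CN = 61 applies directly.
S = 1000/61 − 10 = 390/61 in ≈ 6.393 in
Initial abstraction Ia = S/5 = (390/61)/5 = 78/61 ≈ 1.279 in
Excess rainfall: 5.810 − 1.279 = 4.531 in; P > Ia so Q > 0
Q: (27641/6100)² ÷ (66641/6100) = 764024881/406510100 in (≈ 1.879 in)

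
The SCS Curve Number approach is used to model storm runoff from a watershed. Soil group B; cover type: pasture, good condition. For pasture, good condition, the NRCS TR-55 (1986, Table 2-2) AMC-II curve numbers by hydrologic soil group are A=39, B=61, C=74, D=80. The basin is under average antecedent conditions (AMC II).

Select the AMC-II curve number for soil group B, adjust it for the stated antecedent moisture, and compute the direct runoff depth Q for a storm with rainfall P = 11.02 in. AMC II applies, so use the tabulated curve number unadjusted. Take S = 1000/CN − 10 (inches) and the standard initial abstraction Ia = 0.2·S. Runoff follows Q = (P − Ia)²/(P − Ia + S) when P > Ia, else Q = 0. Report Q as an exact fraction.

NRCS table: pasture, good condition, soil group B → CN(II) = 61
CN(II) = 61; AMC II needs no correction.
S = 1000/61 − 10 = 390/61 in ≈ 6.393 in
Ia = 0.2·(390/61) = 78/61 in ≈ 1.279 in
Since P=11.020 > Ia=1.279: effective rainfall P−Ia = 29711/3050 in
Runoff Q = (P−Ia)²/(P−Ia+S) = (9.741)²/(9.741+6.393) = 882743521/150093550 ≈ 5.881 in

Q = 882743521/150093550 in ≈ 5.881 in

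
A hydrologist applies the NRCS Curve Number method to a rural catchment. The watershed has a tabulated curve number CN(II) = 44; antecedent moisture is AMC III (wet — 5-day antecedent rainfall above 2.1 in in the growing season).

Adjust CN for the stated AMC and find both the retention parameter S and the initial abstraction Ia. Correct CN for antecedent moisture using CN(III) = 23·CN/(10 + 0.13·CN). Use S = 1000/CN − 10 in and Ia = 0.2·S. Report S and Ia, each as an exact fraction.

S = 1400/253 in ≈ 5.534 in; Ia = 280/253 in ≈ 1.107 in

Adjust CN=44 to AMC III: 23·44/(10 + 0.13·44) → 1012 ÷ (393/25) = 25300/393 ≈ 64.377
Retention S: 1000/CN − 10 with CN=64.377 → S = 1400/253 ≈ 5.534 in
Ia = 0.2S: 0.2·5.534 = 1.107 in (exactly 280/253)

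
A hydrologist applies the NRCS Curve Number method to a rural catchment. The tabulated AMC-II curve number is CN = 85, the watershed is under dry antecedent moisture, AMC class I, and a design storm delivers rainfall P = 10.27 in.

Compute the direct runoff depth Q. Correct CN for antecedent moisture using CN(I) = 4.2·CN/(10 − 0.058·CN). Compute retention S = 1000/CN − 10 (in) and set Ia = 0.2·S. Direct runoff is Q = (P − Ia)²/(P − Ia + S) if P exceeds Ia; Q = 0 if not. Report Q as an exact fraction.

Q = 12591757369/1930334700 in ≈ 6.523 in

Dry (AMC I): CN(I) = 4.2·85/(10 − 0.058·85) = 357/(507/100) = 11900/169 ≈ 70.414
S = 1000/(11900/169) − 10 = 500/119 in ≈ 4.202 in
Ia = 0.2·(500/119) = 100/119 in ≈ 0.840 in
Excess rainfall: 10.270 − 0.840 = 9.430 in; P > Ia so Q > 0
Q = (112213/11900)²/((112213/11900) + 500/119) = (12591757369/141610000)/(162213/11900) = 12591757369/1930334700 in ≈ 6.523 in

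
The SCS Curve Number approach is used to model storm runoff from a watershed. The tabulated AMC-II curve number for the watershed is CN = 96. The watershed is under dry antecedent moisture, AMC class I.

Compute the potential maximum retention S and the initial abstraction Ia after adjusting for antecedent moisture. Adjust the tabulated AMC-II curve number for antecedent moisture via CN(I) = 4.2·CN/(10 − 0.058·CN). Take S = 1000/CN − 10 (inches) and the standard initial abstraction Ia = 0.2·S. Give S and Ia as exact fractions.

S = 125/126 in ≈ 0.992 in; Ia = 25/126 in ≈ 0.198 in

Dry (AMC I): CN(I) = 4.2·96/(10 − 0.058·96) = (2016/5)/(554/125) = 25200/277 ≈ 90.975
S = 1000/(25200/277) − 10 = 125/126 in ≈ 0.992 in
Ia = 0.2S: 0.2·0.992 = 0.198 in (exactly 25/126)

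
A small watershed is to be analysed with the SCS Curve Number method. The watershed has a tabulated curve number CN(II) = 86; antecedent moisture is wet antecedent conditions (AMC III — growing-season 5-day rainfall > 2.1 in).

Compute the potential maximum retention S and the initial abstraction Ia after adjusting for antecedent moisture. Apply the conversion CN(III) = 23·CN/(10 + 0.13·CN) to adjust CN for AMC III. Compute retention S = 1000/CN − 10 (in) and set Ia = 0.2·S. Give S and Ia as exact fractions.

S = 700/989 in ≈ 0.708 in; Ia = 140/989 in ≈ 0.142 in

Wet (AMC III): CN(III) = 23·86/(10 + 0.13·86) = 1978/(1059/50) = 98900/1059 ≈ 93.390
Max retention: S = 1000/(98900/1059) − 10 = 700/989 in (≈ 0.708 in)
Initial abstraction Ia = S/5 = (700/989)/5 = 140/989 ≈ 0.142 in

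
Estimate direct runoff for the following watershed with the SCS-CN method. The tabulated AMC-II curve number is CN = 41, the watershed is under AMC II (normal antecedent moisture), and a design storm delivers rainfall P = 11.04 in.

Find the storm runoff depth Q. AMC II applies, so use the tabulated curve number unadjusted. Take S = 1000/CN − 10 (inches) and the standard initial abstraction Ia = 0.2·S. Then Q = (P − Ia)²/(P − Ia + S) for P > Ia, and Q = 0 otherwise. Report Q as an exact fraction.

Q = 17497489/5923475 in ≈ 2.954 in

Average conditions: CN = 41 (no AMC adjustment).
Retention S: 1000/CN − 10 with CN=41.000 → S = 590/41 ≈ 14.390 in
Ia = 0.2·(590/41) = 118/41 in ≈ 2.878 in
Excess rainfall: 11.040 − 2.878 = 8.162 in; P > Ia so Q > 0
Q = (8366/1025)²/((8366/1025) + 590/41) = (69989956/1050625)/(23116/1025) = 17497489/5923475 in ≈ 2.954 in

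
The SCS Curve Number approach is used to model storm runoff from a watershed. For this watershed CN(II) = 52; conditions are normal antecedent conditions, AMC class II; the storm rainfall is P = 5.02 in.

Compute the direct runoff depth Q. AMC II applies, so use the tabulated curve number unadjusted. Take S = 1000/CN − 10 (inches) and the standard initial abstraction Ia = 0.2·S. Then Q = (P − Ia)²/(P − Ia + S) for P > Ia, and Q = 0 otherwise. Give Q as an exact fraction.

Q = 4255969/5240950 in ≈ 0.812 in

Average conditions: CN = 52 (no AMC adjustment).
S = 1000/52 − 10 = 120/13 in ≈ 9.231 in
Ia = 0.2S: 0.2·9.231 = 1.846 in (exactly 24/13)
Excess rainfall: 5.020 − 1.846 = 3.174 in; P > Ia so Q > 0
Runoff Q = (P−Ia)²/(P−Ia+S) = (3.174)²/(3.174+9.231) = 4255969/5240950 ≈ 0.812 in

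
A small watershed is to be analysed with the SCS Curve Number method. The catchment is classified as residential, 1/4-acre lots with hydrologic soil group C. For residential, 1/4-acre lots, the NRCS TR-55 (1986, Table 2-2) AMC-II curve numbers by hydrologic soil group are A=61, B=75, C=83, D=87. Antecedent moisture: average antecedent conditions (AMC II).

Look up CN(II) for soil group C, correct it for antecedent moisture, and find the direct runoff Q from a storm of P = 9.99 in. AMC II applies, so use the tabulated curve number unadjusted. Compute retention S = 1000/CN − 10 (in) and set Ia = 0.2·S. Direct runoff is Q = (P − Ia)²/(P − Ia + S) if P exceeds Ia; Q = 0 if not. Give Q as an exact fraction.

NRCS table: residential, 1/4-acre lots, soil group C → CN(II) = 83
AMC II — tabulated CN = 83 applies directly.
S = 1000/83 − 10 = 170/83 in ≈ 2.048 in
Ia = 0.2S: 0.2·2.048 = 0.410 in (exactly 34/83)
Excess rainfall: 9.990 − 0.410 = 9.580 in; P > Ia so Q > 0
Q = (79517/8300)²/((79517/8300) + 170/83) = (6322953289/68890000)/(96517/8300) = 6322953289/801091100 in ≈ 7.893 in

Q = 6322953289/801091100 in ≈ 7.893 in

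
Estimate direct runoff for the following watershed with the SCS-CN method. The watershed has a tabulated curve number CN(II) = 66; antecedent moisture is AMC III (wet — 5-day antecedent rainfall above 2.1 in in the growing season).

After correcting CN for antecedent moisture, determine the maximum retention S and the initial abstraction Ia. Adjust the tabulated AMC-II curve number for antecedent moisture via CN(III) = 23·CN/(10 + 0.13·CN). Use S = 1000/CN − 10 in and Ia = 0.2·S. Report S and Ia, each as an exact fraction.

CN(III) from CN(II)=66: (23·66)/(10 + 0.13·66) = 75900/929 ≈ 81.701
S = 1000/(75900/929) − 10 = 1700/759 in ≈ 2.240 in
Ia = 0.2·(1700/759) = 340/759 in ≈ 0.448 in

S = 1700/759 in ≈ 2.240 in; Ia = 340/759 in ≈ 0.448 in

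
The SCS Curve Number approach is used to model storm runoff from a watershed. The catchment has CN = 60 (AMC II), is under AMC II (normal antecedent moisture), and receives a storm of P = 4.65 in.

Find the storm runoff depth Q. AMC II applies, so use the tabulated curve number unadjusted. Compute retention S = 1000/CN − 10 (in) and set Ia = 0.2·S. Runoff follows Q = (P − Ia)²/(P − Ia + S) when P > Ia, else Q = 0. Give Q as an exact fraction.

CN(II) = 60; AMC II needs no correction.
Retention S: 1000/CN − 10 with CN=60.000 → S = 20/3 ≈ 6.667 in
Ia = 0.2S: 0.2·6.667 = 1.333 in (exactly 4/3)
Excess rainfall: 4.650 − 1.333 = 3.317 in; P > Ia so Q > 0
Runoff Q = (P−Ia)²/(P−Ia+S) = (3.317)²/(3.317+6.667) = 39601/35940 ≈ 1.102 in

Q = 39601/35940 in ≈ 1.102 in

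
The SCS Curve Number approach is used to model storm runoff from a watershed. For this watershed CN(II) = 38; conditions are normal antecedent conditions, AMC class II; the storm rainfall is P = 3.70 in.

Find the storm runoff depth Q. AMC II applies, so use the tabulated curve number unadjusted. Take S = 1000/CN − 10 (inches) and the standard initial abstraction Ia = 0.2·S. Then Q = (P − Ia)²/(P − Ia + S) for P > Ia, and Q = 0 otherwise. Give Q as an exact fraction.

Q = 6889/604770 in ≈ 0.011 in

AMC II — tabulated CN = 38 applies directly.
Max retention: S = 1000/38 − 10 = 310/19 in (≈ 16.316 in)
Initial abstraction Ia = S/5 = (310/19)/5 = 62/19 ≈ 3.263 in
Excess rainfall: 3.700 − 3.263 = 0.437 in; P > Ia so Q > 0
Q = (83/190)²/((83/190) + 310/19) = (6889/36100)/(3183/190) = 6889/604770 in ≈ 0.011 in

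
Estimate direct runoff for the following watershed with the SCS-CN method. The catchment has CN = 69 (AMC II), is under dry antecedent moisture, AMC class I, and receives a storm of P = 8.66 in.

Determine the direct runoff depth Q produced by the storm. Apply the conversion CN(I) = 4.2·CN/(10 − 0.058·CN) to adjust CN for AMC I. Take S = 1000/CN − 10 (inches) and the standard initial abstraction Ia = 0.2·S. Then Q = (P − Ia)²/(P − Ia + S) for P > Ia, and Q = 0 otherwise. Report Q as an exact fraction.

Adjust CN=69 to AMC I: 4.2·69/(10 − 0.058·69) → (1449/5) ÷ (2999/500) = 144900/2999 ≈ 48.316
S = 1000/(144900/2999) − 10 = 15500/1449 in ≈ 10.697 in
Ia = 0.2S: 0.2·10.697 = 2.139 in (exactly 3100/1449)
P − Ia = 8.660 − 2.139 = 472417/72450 ≈ 6.521 in (> 0, runoff occurs)
Runoff Q = (P−Ia)²/(P−Ia+S) = (6.521)²/(6.521+10.697) = 223177821889/90375361650 ≈ 2.469 in

Q = 223177821889/90375361650 in ≈ 2.469 in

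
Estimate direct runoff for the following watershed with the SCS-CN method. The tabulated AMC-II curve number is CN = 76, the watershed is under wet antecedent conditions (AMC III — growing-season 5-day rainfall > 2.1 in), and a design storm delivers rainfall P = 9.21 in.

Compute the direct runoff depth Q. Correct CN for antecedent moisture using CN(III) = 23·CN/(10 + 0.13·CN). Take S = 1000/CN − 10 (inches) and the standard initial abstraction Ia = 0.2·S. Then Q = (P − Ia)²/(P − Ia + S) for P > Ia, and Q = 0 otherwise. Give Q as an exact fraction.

Q = 16941365281/2187316100 in ≈ 7.745 in

CN(III) from CN(II)=76: (23·76)/(10 + 0.13·76) = 43700/497 ≈ 87.928
S = 1000/(43700/497) − 10 = 600/437 in ≈ 1.373 in
Initial abstraction Ia = S/5 = (600/437)/5 = 120/437 ≈ 0.275 in
Excess rainfall: 9.210 − 0.275 = 8.935 in; P > Ia so Q > 0
Q: (390477/43700)² ÷ (450477/43700) = 16941365281/2187316100 in (≈ 7.745 in)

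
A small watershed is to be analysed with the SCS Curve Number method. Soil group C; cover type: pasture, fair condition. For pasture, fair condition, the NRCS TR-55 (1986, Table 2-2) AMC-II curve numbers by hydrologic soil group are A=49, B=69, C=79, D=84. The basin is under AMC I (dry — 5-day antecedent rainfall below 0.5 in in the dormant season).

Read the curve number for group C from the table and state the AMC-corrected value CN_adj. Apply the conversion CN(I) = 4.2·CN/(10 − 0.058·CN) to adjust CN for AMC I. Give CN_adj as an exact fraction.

NRCS table: pasture, fair condition, soil group C → CN(II) = 79
Adjust CN=79 to AMC I: 4.2·79/(10 − 0.058·79) → (1659/5) ÷ (2709/500) = 7900/129 ≈ 61.240

CN_adj = 7900/129 ≈ 61.240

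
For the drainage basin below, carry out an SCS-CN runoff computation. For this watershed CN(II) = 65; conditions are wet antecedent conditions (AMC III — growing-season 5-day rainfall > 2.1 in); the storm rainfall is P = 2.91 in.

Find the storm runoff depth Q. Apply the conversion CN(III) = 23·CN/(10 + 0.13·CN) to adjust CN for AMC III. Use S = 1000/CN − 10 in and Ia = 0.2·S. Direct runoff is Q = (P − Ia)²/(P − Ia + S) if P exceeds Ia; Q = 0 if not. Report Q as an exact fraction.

CN(III) from CN(II)=65: (23·65)/(10 + 0.13·65) = 29900/369 ≈ 81.030
Max retention: S = 1000/(29900/369) − 10 = 700/299 in (≈ 2.341 in)
Ia = 0.2S: 0.2·2.341 = 0.468 in (exactly 140/299)
Since P=2.910 > Ia=0.468: effective rainfall P−Ia = 73009/29900 in
Q = (73009/29900)²/((73009/29900) + 700/299) = (5330314081/894010000)/(143009/29900) = 5330314081/4275969100 in ≈ 1.247 in

Q = 5330314081/4275969100 in ≈ 1.247 in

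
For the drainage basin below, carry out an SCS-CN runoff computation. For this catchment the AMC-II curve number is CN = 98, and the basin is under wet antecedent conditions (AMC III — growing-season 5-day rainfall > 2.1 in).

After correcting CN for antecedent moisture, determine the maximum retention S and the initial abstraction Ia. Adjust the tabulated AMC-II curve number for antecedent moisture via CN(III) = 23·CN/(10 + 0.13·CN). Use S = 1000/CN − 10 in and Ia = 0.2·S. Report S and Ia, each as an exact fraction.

CN(III) from CN(II)=98: (23·98)/(10 + 0.13·98) = 112700/1137 ≈ 99.120
Max retention: S = 1000/(112700/1137) − 10 = 100/1127 in (≈ 0.089 in)
Ia = 0.2S: 0.2·0.089 = 0.018 in (exactly 20/1127)

S = 100/1127 in ≈ 0.089 in; Ia = 20/1127 in ≈ 0.018 in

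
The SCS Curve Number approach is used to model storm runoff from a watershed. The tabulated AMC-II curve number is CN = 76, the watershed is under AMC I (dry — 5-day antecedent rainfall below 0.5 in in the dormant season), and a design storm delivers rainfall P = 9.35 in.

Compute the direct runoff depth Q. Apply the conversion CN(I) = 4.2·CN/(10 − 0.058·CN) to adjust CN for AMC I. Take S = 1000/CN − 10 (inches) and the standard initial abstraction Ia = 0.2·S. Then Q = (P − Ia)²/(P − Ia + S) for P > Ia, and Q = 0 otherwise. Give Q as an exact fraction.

Q = 435598641/108716860 in ≈ 4.007 in

CN(I) from CN(II)=76: (4.2·76)/(10 − 0.058·76) = 13300/233 ≈ 57.082
S = 1000/(13300/233) − 10 = 1000/133 in ≈ 7.519 in
Ia = 0.2·(1000/133) = 200/133 in ≈ 1.504 in
Since P=9.350 > Ia=1.504: effective rainfall P−Ia = 20871/2660 in
Runoff Q = (P−Ia)²/(P−Ia+S) = (7.846)²/(7.846+7.519) = 435598641/108716860 ≈ 4.007 in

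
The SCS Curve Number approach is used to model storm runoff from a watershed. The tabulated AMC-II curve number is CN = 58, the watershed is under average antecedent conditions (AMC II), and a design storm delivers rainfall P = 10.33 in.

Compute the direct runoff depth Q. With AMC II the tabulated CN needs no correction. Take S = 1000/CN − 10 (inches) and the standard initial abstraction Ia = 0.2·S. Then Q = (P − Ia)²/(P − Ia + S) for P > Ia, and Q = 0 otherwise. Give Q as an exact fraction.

Q = 663423049/135595300 in ≈ 4.893 in

CN(II) = 58; AMC II needs no correction.
S = 1000/58 − 10 = 210/29 in ≈ 7.241 in
Initial abstraction Ia = S/5 = (210/29)/5 = 42/29 ≈ 1.448 in
Excess rainfall: 10.330 − 1.448 = 8.882 in; P > Ia so Q > 0
Runoff Q = (P−Ia)²/(P−Ia+S) = (8.882)²/(8.882+7.241) = 663423049/135595300 ≈ 4.893 in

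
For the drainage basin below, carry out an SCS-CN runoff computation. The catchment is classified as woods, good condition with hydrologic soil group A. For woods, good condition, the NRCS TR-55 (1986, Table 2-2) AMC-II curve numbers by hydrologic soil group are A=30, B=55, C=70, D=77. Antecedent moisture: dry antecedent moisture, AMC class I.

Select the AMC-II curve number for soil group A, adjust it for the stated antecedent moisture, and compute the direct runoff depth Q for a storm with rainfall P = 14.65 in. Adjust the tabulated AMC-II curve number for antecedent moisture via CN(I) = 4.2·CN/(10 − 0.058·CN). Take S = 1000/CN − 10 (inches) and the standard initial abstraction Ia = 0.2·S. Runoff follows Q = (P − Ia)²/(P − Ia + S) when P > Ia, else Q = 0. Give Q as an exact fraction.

Q = 405769/1914660 in ≈ 0.212 in

NRCS table: woods, good condition, soil group A → CN(II) = 30
Dry (AMC I): CN(I) = 4.2·30/(10 − 0.058·30) = 126/(413/50) = 900/59 ≈ 15.254
Max retention: S = 1000/(900/59) − 10 = 500/9 in (≈ 55.556 in)
Initial abstraction Ia = S/5 = (500/9)/5 = 100/9 ≈ 11.111 in
Excess rainfall: 14.650 − 11.111 = 3.539 in; P > Ia so Q > 0
Q = (637/180)²/((637/180) + 500/9) = (405769/32400)/(10637/180) = 405769/1914660 in ≈ 0.212 in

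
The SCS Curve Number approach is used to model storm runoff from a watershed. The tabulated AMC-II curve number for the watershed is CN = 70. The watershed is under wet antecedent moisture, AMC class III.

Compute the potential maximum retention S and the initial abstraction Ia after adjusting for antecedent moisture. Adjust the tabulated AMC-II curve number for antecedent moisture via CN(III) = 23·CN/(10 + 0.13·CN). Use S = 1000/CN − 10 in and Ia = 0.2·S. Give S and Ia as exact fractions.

S = 300/161 in ≈ 1.863 in; Ia = 60/161 in ≈ 0.373 in

CN(III) from CN(II)=70: (23·70)/(10 + 0.13·70) = 16100/191 ≈ 84.293
Retention S: 1000/CN − 10 with CN=84.293 → S = 300/161 ≈ 1.863 in
Initial abstraction Ia = S/5 = (300/161)/5 = 60/161 ≈ 0.373 in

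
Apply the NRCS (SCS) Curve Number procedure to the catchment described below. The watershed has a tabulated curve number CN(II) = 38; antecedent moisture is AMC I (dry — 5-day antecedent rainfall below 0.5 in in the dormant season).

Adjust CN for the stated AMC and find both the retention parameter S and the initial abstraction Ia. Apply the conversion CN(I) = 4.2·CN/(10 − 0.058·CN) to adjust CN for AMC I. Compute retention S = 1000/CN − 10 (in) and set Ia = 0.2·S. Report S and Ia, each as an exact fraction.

Adjust CN=38 to AMC I: 4.2·38/(10 − 0.058·38) → (798/5) ÷ (1949/250) = 39900/1949 ≈ 20.472
S = 1000/(39900/1949) − 10 = 15500/399 in ≈ 38.847 in
Initial abstraction Ia = S/5 = (15500/399)/5 = 3100/399 ≈ 7.769 in

S = 15500/399 in ≈ 38.847 in; Ia = 3100/399 in ≈ 7.769 in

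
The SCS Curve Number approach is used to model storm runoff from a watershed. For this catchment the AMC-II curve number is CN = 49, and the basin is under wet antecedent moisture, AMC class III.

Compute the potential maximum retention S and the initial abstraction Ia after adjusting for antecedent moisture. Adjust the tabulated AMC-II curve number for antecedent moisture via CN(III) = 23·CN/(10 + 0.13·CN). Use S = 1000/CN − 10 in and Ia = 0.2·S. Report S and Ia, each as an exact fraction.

S = 5100/1127 in ≈ 4.525 in; Ia = 1020/1127 in ≈ 0.905 in

Adjust CN=49 to AMC III: 23·49/(10 + 0.13·49) → 1127 ÷ (1637/100) = 112700/1637 ≈ 68.845
S = 1000/(112700/1637) − 10 = 5100/1127 in ≈ 4.525 in
Initial abstraction Ia = S/5 = (5100/1127)/5 = 1020/1127 ≈ 0.905 in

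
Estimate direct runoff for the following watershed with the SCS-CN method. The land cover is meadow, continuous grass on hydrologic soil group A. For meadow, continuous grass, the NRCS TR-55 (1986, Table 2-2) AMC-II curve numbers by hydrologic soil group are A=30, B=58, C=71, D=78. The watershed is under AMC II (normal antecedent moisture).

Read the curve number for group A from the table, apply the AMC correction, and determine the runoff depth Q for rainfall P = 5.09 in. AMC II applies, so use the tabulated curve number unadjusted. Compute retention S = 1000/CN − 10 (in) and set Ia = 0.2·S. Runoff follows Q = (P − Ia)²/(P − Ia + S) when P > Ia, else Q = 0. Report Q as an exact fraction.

NRCS table: meadow, continuous grass, soil group A → CN(II) = 30
CN(II) = 30; AMC II needs no correction.
S = 1000/30 − 10 = 70/3 in ≈ 23.333 in
Ia = 0.2S: 0.2·23.333 = 4.667 in (exactly 14/3)
Since P=5.090 > Ia=4.667: effective rainfall P−Ia = 127/300 in
Q: (127/300)² ÷ (7127/300) = 16129/2138100 in (≈ 0.008 in)

Q = 16129/2138100 in ≈ 0.008 in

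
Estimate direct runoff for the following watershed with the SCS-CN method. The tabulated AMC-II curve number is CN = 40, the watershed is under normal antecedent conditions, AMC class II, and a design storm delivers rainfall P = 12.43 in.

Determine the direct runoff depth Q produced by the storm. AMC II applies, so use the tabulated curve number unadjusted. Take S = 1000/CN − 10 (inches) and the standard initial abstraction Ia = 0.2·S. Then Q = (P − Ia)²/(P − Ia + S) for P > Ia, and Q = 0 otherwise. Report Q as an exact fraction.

Average conditions: CN = 40 (no AMC adjustment).
S = 1000/40 − 10 = 15 in ≈ 15.000 in
Ia = 0.2S: 0.2·15.000 = 3.000 in (exactly 3)
P − Ia = 12.430 − 3.000 = 943/100 ≈ 9.430 in (> 0, runoff occurs)
Runoff Q = (P−Ia)²/(P−Ia+S) = (9.430)²/(9.430+15.000) = 889249/244300 ≈ 3.640 in

Q = 889249/244300 in ≈ 3.640 in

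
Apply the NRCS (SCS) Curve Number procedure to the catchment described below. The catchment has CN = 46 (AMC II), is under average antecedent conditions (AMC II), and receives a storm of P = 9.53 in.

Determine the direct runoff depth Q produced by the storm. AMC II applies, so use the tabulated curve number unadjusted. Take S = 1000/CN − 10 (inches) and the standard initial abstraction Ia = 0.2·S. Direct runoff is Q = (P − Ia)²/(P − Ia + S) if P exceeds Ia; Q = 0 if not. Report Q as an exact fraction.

AMC II — tabulated CN = 46 applies directly.
S = 1000/46 − 10 = 270/23 in ≈ 11.739 in
Ia = 0.2S: 0.2·11.739 = 2.348 in (exactly 54/23)
Since P=9.530 > Ia=2.348: effective rainfall P−Ia = 16519/2300 in
Q: (16519/2300)² ÷ (43519/2300) = 272877361/100093700 in (≈ 2.726 in)

Q = 272877361/100093700 in ≈ 2.726 in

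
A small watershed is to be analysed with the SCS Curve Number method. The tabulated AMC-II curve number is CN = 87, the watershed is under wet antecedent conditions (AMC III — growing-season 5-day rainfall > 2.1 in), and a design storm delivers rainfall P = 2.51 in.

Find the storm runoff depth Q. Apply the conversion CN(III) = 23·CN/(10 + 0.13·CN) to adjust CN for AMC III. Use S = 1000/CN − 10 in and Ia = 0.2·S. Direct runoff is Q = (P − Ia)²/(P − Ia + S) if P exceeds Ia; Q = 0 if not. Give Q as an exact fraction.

CN(III) from CN(II)=87: (23·87)/(10 + 0.13·87) = 200100/2131 ≈ 93.900
S = 1000/(200100/2131) − 10 = 1300/2001 in ≈ 0.650 in
Ia = 0.2S: 0.2·0.650 = 0.130 in (exactly 260/2001)
Excess rainfall: 2.510 − 0.130 = 2.380 in; P > Ia so Q > 0
Q = (476251/200100)²/((476251/200100) + 1300/2001) = (226815015001/40040010000)/(606251/200100) = 226815015001/121310825100 in ≈ 1.870 in

Q = 226815015001/121310825100 in ≈ 1.870 in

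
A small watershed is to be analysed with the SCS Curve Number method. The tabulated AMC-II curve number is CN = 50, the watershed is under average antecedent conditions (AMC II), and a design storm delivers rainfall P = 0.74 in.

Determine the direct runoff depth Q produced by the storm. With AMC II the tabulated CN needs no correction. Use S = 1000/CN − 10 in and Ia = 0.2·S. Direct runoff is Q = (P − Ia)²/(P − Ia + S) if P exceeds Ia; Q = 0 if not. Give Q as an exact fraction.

Average conditions: CN = 50 (no AMC adjustment).
Max retention: S = 1000/50 − 10 = 10 in (≈ 10.000 in)
Initial abstraction Ia = S/5 = 10/5 = 2 ≈ 2.000 in
P = 0.740 ≤ Ia = 2.000 in: entire storm abstracted, Q = 0.

Q = 0 in ≈ 0.000 in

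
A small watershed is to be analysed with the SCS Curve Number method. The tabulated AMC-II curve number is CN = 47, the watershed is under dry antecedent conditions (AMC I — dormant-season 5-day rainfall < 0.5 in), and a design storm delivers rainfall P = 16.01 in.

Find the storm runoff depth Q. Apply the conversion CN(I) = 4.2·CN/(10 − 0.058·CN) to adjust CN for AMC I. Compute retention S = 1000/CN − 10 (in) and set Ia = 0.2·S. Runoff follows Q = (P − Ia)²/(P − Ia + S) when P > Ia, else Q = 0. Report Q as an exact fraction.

Adjust CN=47 to AMC I: 4.2·47/(10 − 0.058·47) → (987/5) ÷ (3637/500) = 98700/3637 ≈ 27.138
Max retention: S = 1000/(98700/3637) − 10 = 26500/987 in (≈ 26.849 in)
Initial abstraction Ia = S/5 = (26500/987)/5 = 5300/987 ≈ 5.370 in
Since P=16.010 > Ia=5.370: effective rainfall P−Ia = 1050187/98700 in
Q = (1050187/98700)²/((1050187/98700) + 26500/987) = (1102892734969/9741690000)/(3700187/98700) = 1102892734969/365208456900 in ≈ 3.020 in

Q = 1102892734969/365208456900 in ≈ 3.020 in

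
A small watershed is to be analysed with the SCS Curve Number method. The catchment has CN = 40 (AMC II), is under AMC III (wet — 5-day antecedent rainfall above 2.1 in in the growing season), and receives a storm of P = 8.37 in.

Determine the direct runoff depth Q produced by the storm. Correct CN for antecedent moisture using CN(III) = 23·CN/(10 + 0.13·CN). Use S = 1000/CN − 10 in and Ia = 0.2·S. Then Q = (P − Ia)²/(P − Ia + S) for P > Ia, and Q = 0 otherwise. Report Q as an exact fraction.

Q = 88031667/23959100 in ≈ 3.674 in

Adjust CN=40 to AMC III: 23·40/(10 + 0.13·40) → 920 ÷ (76/5) = 1150/19 ≈ 60.526
S = 1000/(1150/19) − 10 = 150/23 in ≈ 6.522 in
Initial abstraction Ia = S/5 = (150/23)/5 = 30/23 ≈ 1.304 in
P − Ia = 8.370 − 1.304 = 16251/2300 ≈ 7.066 in (> 0, runoff occurs)
Q = (16251/2300)²/((16251/2300) + 150/23) = (264095001/5290000)/(31251/2300) = 88031667/23959100 in ≈ 3.674 in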